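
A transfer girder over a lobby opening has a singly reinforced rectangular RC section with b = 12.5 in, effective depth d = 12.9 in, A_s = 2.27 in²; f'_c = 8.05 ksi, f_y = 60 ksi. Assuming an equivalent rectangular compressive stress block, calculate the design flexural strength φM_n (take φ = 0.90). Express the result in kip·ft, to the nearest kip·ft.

T = A_s f_y = 2.27 × 60 = 136.2 kips.
a = T/(0.85 f'_c b) = 136.2/(0.85 × 8.05 × 12.5) = 1.592 in.
M_n = T(d − a/2) = 136.2 × (12.9 − 0.796) = 1648.6 kip·in = 1648.6/12 = 137.38 kip·ft.
φM_n = 0.90 × 137.38 = 123.64 kip·ft.

φM_n ≈ 124 kip·ft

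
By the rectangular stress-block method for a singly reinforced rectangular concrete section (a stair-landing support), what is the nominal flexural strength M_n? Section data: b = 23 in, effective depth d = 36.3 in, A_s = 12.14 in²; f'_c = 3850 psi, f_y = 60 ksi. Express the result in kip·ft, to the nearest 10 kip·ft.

M_n ≈ 1910 kip·ft

T = A_s f_y = 12.14 × 60 = 728.4 kips.
a = T/(0.85 f'_c b) = 728.4/(0.85 × 3.85 × 23) = 9.677 in.
M_n = T(d − a/2) = 728.4 × (36.3 − 4.8385) = 22916.6 kip·in = 22916.6/12 = 1909.72 kip·ft.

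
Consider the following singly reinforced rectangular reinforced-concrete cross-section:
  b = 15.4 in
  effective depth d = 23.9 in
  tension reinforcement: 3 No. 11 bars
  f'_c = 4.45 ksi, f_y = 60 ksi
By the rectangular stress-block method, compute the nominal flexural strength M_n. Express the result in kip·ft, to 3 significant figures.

M_n ≈ 503 kip·ft

A_s = 3 × 1.56 = 4.68 in².
T = A_s f_y = 4.68 × 60 = 280.8 kips.
a = T/(0.85 f'_c b) = 280.8/(0.85 × 4.45 × 15.4) = 4.821 in.
M_n = T(d − a/2) = 280.8 × (23.9 − 2.4105) = 6034.3 kip·in = 6034.3/12 = 502.86 kip·ft.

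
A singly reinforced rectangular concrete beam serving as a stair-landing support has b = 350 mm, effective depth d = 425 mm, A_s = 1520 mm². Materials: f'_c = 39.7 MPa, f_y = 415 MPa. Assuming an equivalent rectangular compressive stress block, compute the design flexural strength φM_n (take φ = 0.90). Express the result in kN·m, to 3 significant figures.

φM_n ≈ 226 kN·m

T = A_s f_y = 1520 × 415 = 630800 N = 630.8 kN.
From C = T: a = T/(0.85 f'_c b) = 630800/(0.85 × 39.7 × 350) = 53.41 mm.
M_n = T(d − a/2) = 630.8 kN × (425 − 26.705) mm = 251.24 kN·m.
φM_n = 0.90 × 251.24 = 226.12 kN·m.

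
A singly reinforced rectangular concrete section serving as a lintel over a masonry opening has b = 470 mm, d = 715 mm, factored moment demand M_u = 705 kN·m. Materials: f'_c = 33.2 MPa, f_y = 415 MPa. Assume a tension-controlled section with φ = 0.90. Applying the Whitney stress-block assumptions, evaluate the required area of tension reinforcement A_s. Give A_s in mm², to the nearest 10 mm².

A_s ≈ 2810 mm²

M_n = M_u/φ = 705/0.90 = 783.333 kN·m.
With M_n = 0.85 f'_c a b (d − a/2), solve the quadratic for a:
a = d − √(d² − 2M_n/(0.85 f'_c b)) = 715 − √(715² − 2 × 783.333×10⁶/(0.85 × 33.2 × 470)) = 88.02 mm.
A_s = 0.85 f'_c a b / f_y = 0.85 × 33.2 × 88.02 × 470 / 415 = 2813.1 mm².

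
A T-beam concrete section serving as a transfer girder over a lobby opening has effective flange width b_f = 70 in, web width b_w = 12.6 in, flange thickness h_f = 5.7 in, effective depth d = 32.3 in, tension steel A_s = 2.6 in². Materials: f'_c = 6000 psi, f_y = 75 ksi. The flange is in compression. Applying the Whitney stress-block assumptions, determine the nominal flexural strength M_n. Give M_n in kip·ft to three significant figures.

M_n ≈ 520 kip·ft

Tension: T = A_s f_y = 2.6 × 75 = 195 kips.
Try a within the flange: a = T/(0.85 f'_c b_f) = 195/(0.85 × 6 × 70) = 0.546 in.
Since a = 0.546 ≤ h_f = 5.7 in, the stress block lies entirely in the flange; analyse as a rectangular beam of width b_f.
M_n = T(d − a/2) = 195 × (32.3 − 0.273) = 6245.3 kip·in.
M_n = 6245.3/12 = 520.44 kip·ft.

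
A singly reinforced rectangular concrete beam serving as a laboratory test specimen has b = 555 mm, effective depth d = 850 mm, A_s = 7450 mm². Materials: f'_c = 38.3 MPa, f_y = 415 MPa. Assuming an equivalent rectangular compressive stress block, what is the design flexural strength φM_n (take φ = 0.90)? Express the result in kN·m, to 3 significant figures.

T = A_s f_y = 7450 × 415 = 3091750 N = 3091.75 kN.
From C = T: a = T/(0.85 f'_c b) = 3091750/(0.85 × 38.3 × 555) = 171.12 mm.
M_n = T(d − a/2) = 3091.75 kN × (850 − 85.56) mm = 2363.46 kN·m.
φM_n = 0.90 × 2363.46 = 2127.11 kN·m.

φM_n ≈ 2130 kN·m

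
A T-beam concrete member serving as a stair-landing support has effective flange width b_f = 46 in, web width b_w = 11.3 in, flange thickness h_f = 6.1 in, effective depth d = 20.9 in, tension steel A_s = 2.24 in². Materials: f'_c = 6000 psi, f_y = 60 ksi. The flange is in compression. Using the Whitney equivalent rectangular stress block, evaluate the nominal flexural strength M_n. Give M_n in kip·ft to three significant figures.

M_n ≈ 231 kip·ft

Tension: T = A_s f_y = 2.24 × 60 = 134.4 kips.
Try a within the flange: a = T/(0.85 f'_c b_f) = 134.4/(0.85 × 6 × 46) = 0.573 in.
Since a = 0.573 ≤ h_f = 6.1 in, the stress block lies entirely in the flange; analyse as a rectangular beam of width b_f.
M_n = T(d − a/2) = 134.4 × (20.9 − 0.2865) = 2770.5 kip·in.
M_n = 2770.5/12 = 230.88 kip·ft.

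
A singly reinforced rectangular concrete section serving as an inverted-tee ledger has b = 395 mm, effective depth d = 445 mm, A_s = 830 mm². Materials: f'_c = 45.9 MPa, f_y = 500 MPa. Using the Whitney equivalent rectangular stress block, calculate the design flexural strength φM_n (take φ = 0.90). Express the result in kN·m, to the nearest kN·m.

T = A_s f_y = 830 × 500 = 415000 N = 415 kN.
From C = T: a = T/(0.85 f'_c b) = 415000/(0.85 × 45.9 × 395) = 26.93 mm.
M_n = T(d − a/2) = 415 kN × (445 − 13.465) mm = 179.09 kN·m.
φM_n = 0.90 × 179.09 = 161.18 kN·m.

φM_n ≈ 161 kN·m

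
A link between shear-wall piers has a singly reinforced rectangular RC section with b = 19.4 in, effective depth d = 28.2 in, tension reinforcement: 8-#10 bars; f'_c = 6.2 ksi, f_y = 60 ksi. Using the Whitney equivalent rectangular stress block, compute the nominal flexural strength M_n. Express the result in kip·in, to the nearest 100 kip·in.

A_s = 8 × 1.27 = 10.16 in².
T = A_s f_y = 10.16 × 60 = 609.6 kips.
a = T/(0.85 f'_c b) = 609.6/(0.85 × 6.2 × 19.4) = 5.963 in.
M_n = T(d − a/2) = 609.6 × (28.2 − 2.9815) = 15373.2 kip·in.

M_n ≈ 15400 kip·in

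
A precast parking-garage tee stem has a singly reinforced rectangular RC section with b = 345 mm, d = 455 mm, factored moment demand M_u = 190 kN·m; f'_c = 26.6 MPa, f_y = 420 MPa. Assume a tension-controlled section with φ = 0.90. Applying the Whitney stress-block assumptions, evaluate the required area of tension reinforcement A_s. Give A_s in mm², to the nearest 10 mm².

M_n = M_u/φ = 190/0.90 = 211.111 kN·m.
With M_n = 0.85 f'_c a b (d − a/2), solve the quadratic for a:
a = d − √(d² − 2M_n/(0.85 f'_c b)) = 455 − √(455² − 2 × 211.111×10⁶/(0.85 × 26.6 × 345)) = 63.98 mm.
A_s = 0.85 f'_c a b / f_y = 0.85 × 26.6 × 63.98 × 345 / 420 = 1188.3 mm².

A_s ≈ 1190 mm²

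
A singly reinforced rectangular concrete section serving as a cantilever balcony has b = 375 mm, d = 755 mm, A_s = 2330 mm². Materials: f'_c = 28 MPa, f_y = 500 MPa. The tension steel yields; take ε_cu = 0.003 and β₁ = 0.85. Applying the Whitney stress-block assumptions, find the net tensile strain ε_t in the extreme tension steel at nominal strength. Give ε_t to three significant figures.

ε_t ≈ 0.0117

a = A_s f_y/(0.85 f'_c b) = 130.53 mm.
β₁ = 0.85, so c = a/β₁ = 130.53/0.85 = 153.56 mm.
From the linear strain diagram with ε_cu = 0.003: ε_t = 0.003 (d − c)/c = 0.003 × (755 − 153.56)/153.56 = 0.0117.
Since ε_t ≥ 0.005, the section is tension-controlled.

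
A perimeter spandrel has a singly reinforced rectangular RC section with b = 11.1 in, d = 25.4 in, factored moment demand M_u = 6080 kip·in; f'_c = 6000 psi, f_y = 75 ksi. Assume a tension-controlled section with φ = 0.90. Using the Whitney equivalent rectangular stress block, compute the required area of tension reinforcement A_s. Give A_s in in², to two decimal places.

M_n = M_u/φ = 6080/0.90 = 6755.56 kip·in.
From M_n = 0.85 f'_c a b (d − a/2):
a = d − √(d² − 2M_n/(0.85 f'_c b)) = 25.4 − √(25.4² − 2 × 6755.56/(0.85 × 6 × 11.1)) = 5.238 in.
A_s = 0.85 f'_c a b / f_y = 0.85 × 6 × 5.238 × 11.1 / 75 = 3.954 in².

A_s ≈ 3.95 in²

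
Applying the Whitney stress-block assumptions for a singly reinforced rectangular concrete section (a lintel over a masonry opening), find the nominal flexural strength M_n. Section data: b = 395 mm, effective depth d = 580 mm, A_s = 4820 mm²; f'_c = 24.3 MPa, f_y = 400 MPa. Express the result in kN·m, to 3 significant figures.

T = A_s f_y = 4820 × 400 = 1928000 N = 1928 kN.
From C = T: a = T/(0.85 f'_c b) = 1928000/(0.85 × 24.3 × 395) = 236.31 mm.
M_n = T(d − a/2) = 1928 kN × (580 − 118.155) mm = 890.44 kN·m.

M_n ≈ 890 kN·m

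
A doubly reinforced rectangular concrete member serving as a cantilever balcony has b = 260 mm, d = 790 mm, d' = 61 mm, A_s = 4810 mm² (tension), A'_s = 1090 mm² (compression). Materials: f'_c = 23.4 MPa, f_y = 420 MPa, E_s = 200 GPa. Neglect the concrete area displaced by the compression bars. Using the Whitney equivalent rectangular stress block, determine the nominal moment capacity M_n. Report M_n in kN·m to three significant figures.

M_n ≈ 1330 kN·m

Assume both tension and compression steel yield.
Net tension couple steel: A_s − A'_s = 3720 mm².
a = (A_s − A'_s) f_y / (0.85 f'_c b) = 1562400/(0.85 × 23.4 × 260) = 302.12 mm.
c = a/β₁ = 302.12/0.85 = 355.44 mm; ε'_s = 0.003(c − d')/c = 0.0025 ≥ f_y/E_s = 0.0021, so compression steel does yield.
M_n = (A_s − A'_s) f_y (d − a/2) + A'_s f_y (d − d') = [1562400 × (790 − 151.06) + 457800 × (790 − 61)] × 10⁻⁶ = 998.28 + 333.74 = 1332.02 kN·m.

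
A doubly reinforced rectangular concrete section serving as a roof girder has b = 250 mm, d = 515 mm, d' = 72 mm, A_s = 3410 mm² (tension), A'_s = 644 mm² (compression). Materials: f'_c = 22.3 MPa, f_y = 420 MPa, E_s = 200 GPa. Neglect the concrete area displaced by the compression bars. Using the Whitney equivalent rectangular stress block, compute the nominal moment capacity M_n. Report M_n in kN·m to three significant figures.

M_n ≈ 576 kN·m

Assume both tension and compression steel yield.
Net tension couple steel: A_s − A'_s = 2766 mm².
a = (A_s − A'_s) f_y / (0.85 f'_c b) = 1161720/(0.85 × 22.3 × 250) = 245.15 mm.
c = a/β₁ = 245.15/0.85 = 288.41 mm; ε'_s = 0.003(c − d')/c = 0.0023 ≥ f_y/E_s = 0.0021, so compression steel does yield.
M_n = (A_s − A'_s) f_y (d − a/2) + A'_s f_y (d − d') = [1161720 × (515 − 122.575) + 270480 × (515 − 72)] × 10⁻⁶ = 455.89 + 119.82 = 575.71 kN·m.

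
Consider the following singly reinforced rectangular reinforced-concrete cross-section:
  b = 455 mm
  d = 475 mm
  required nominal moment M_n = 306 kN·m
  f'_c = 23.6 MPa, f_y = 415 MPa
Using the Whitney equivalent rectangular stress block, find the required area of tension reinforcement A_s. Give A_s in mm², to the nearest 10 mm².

With M_n = 0.85 f'_c a b (d − a/2), solve the quadratic for a:
a = d − √(d² − 2M_n/(0.85 f'_c b)) = 475 − √(475² − 2 × 306×10⁶/(0.85 × 23.6 × 455)) = 76.79 mm.
A_s = 0.85 f'_c a b / f_y = 0.85 × 23.6 × 76.79 × 455 / 415 = 1688.9 mm².

A_s ≈ 1690 mm²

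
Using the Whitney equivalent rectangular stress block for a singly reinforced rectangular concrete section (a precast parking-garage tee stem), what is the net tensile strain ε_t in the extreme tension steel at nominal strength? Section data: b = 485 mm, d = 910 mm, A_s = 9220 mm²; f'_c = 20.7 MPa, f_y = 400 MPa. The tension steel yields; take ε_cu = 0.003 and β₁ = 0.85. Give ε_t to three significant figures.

a = A_s f_y/(0.85 f'_c b) = 432.18 mm.
β₁ = 0.85, so c = a/β₁ = 432.18/0.85 = 508.45 mm.
From the linear strain diagram with ε_cu = 0.003: ε_t = 0.003 (d − c)/c = 0.003 × (910 − 508.45)/508.45 = 0.00237.
ε_t < 0.004 — the section is over-reinforced for flexure under ACI limits.

ε_t ≈ 0.00237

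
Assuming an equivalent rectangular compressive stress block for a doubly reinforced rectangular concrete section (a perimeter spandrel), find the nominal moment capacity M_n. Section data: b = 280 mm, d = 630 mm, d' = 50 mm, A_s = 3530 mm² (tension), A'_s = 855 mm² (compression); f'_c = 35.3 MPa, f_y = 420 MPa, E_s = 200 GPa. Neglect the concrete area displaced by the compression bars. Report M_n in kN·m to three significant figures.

M_n ≈ 841 kN·m

Assume both tension and compression steel yield.
Net tension couple steel: A_s − A'_s = 2675 mm².
a = (A_s − A'_s) f_y / (0.85 f'_c b) = 1123500/(0.85 × 35.3 × 280) = 133.73 mm.
c = a/β₁ = 133.73/0.798 = 167.58 mm; ε'_s = 0.003(c − d')/c = 0.0021 ≥ f_y/E_s = 0.0021, so compression steel does yield.
M_n = (A_s − A'_s) f_y (d − a/2) + A'_s f_y (d − d') = [1123500 × (630 − 66.865) + 359100 × (630 − 50)] × 10⁻⁶ = 632.68 + 208.28 = 840.96 kN·m.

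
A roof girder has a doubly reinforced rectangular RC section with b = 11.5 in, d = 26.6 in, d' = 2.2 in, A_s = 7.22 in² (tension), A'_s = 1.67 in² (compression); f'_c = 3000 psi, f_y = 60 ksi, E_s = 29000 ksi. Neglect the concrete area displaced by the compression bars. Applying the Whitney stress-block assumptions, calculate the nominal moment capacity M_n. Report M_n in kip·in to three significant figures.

Assume both steels yield.
a = (A_s − A'_s) f_y/(0.85 f'_c b) = (7.22 − 1.67) × 60/(0.85 × 3 × 11.5) = 11.355 in.
c = a/β₁ = 11.355/0.85 = 13.359 in; ε'_s = 0.003(c − d')/c = 0.0025 ≥ ε_y = 0.0021, so the compression steel yields.
M_n = (A_s − A'_s) f_y (d − a/2) + A'_s f_y (d − d') = 333 × (26.6 − 5.6775) + 100.2 × (26.6 − 2.2) = 6967.2 + 2444.9 = 9412.1 kip·in.

M_n ≈ 9410 kip·in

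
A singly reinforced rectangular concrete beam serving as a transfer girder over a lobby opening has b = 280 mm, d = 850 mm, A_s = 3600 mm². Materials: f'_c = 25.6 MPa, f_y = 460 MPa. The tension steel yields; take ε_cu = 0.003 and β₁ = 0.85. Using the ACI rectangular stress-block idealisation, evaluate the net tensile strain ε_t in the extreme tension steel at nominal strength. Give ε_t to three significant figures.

ε_t ≈ 0.00497

a = A_s f_y/(0.85 f'_c b) = 271.80 mm.
β₁ = 0.85, so c = a/β₁ = 271.80/0.85 = 319.76 mm.
From the linear strain diagram with ε_cu = 0.003: ε_t = 0.003 (d − c)/c = 0.003 × (850 − 319.76)/319.76 = 0.00497.
ε_t is between 0.004 and 0.005 — transition zone.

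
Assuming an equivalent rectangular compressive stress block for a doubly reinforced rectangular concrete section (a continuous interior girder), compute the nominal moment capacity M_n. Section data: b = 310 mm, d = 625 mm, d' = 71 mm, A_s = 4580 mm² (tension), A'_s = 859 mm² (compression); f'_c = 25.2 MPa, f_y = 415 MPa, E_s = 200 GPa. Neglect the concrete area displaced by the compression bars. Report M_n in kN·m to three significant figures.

M_n ≈ 983 kN·m

Assume both tension and compression steel yield.
Net tension couple steel: A_s − A'_s = 3721 mm².
a = (A_s − A'_s) f_y / (0.85 f'_c b) = 1544215/(0.85 × 25.2 × 310) = 232.56 mm.
c = a/β₁ = 232.56/0.85 = 273.60 mm; ε'_s = 0.003(c − d')/c = 0.0022 ≥ f_y/E_s = 0.0021, so compression steel does yield.
M_n = (A_s − A'_s) f_y (d − a/2) + A'_s f_y (d − d') = [1544215 × (625 − 116.28) + 356485 × (625 − 71)] × 10⁻⁶ = 785.57 + 197.49 = 983.06 kN·m.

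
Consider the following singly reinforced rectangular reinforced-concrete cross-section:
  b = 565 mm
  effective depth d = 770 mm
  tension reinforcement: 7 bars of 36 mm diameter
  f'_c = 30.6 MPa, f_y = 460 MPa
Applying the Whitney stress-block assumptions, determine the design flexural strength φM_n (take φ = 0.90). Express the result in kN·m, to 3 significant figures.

φM_n ≈ 1940 kN·m

A_s = 7 × 1018 = 7126 mm².
T = A_s f_y = 7126 × 460 = 3277960 N = 3277.96 kN.
From C = T: a = T/(0.85 f'_c b) = 3277960/(0.85 × 30.6 × 565) = 223.06 mm.
M_n = T(d − a/2) = 3277.96 kN × (770 − 111.53) mm = 2158.44 kN·m.
φM_n = 0.90 × 2158.44 = 1942.60 kN·m.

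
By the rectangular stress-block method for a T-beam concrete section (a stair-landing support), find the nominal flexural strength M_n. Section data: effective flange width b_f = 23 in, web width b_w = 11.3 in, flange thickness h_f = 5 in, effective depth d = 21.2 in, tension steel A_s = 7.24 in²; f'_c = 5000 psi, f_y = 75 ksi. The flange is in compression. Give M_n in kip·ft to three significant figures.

Tension: T = A_s f_y = 7.24 × 75 = 543 kips.
Try a within the flange: a = T/(0.85 f'_c b_f) = 543/(0.85 × 5 × 23) = 5.555 in.
a = 5.555 > h_f = 5 in: the block extends into the web. Split into flange-overhang and web parts.
C_f = 0.85 f'_c (b_f − b_w) h_f = 0.85 × 5 × (23 − 11.3) × 5 = 248.6 kips.
Remaining web compression depth: a_w = (T − C_f)/(0.85 f'_c b_w) = (543 − 248.6)/(0.85 × 5 × 11.3) = 6.130 in.
M_n = C_f(d − h_f/2) + (T − C_f)(d − a_w/2) = 248.6 × (21.2 − 2.5) + 294.4 × (21.2 − 3.065) = 4648.8 + 5338.9 = 9987.7 kip·in.
M_n = 9987.7/12 = 832.31 kip·ft.

M_n ≈ 832 kip·ft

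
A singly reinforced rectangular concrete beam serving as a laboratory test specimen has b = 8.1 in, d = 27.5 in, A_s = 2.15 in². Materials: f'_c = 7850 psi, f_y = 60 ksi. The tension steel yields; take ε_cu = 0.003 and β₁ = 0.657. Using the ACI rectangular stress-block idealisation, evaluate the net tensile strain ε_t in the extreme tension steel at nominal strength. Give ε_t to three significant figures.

a = A_s f_y/(0.85 f'_c b) = 2.387 in.
β₁ = 0.657, so c = a/β₁ = 2.387/0.657 = 3.633 in.
From the linear strain diagram with ε_cu = 0.003: ε_t = 0.003 (d − c)/c = 0.003 × (27.5 − 3.633)/3.633 = 0.0197.
Since ε_t ≥ 0.005, the section is tension-controlled.

ε_t ≈ 0.0197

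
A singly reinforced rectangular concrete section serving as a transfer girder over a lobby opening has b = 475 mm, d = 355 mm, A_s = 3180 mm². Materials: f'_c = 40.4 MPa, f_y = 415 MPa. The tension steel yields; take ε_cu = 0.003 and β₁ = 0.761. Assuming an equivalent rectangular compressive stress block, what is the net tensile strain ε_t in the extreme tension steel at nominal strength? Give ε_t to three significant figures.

a = A_s f_y/(0.85 f'_c b) = 80.91 mm.
β₁ = 0.761, so c = a/β₁ = 80.91/0.761 = 106.32 mm.
From the linear strain diagram with ε_cu = 0.003: ε_t = 0.003 (d − c)/c = 0.003 × (355 − 106.32)/106.32 = 0.00702.
Since ε_t ≥ 0.005, the section is tension-controlled.

ε_t ≈ 0.00702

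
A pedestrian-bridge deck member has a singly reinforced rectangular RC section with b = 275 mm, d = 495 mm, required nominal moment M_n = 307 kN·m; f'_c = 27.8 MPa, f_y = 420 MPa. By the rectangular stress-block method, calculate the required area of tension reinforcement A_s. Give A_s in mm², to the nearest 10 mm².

With M_n = 0.85 f'_c a b (d − a/2), solve the quadratic for a:
a = d − √(d² − 2M_n/(0.85 f'_c b)) = 495 − √(495² − 2 × 307×10⁶/(0.85 × 27.8 × 275)) = 107.01 mm.
A_s = 0.85 f'_c a b / f_y = 0.85 × 27.8 × 107.01 × 275 / 420 = 1655.7 mm².

A_s ≈ 1660 mm²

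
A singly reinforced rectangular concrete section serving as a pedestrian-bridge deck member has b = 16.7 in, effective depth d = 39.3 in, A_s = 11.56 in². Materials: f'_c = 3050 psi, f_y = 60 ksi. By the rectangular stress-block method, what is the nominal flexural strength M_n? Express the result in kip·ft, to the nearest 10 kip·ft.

T = A_s f_y = 11.56 × 60 = 693.6 kips.
a = T/(0.85 f'_c b) = 693.6/(0.85 × 3.05 × 16.7) = 16.020 in.
M_n = T(d − a/2) = 693.6 × (39.3 − 8.01) = 21702.7 kip·in = 21702.7/12 = 1808.56 kip·ft.

M_n ≈ 1810 kip·ft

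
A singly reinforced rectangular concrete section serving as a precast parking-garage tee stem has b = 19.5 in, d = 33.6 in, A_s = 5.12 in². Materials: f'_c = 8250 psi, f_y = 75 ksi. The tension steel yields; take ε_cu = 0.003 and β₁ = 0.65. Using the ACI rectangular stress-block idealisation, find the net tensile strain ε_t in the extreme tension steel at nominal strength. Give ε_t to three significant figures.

ε_t ≈ 0.0203

a = A_s f_y/(0.85 f'_c b) = 2.808 in.
β₁ = 0.65, so c = a/β₁ = 2.808/0.65 = 4.320 in.
From the linear strain diagram with ε_cu = 0.003: ε_t = 0.003 (d − c)/c = 0.003 × (33.6 − 4.320)/4.320 = 0.0203.
Since ε_t ≥ 0.005, the section is tension-controlled.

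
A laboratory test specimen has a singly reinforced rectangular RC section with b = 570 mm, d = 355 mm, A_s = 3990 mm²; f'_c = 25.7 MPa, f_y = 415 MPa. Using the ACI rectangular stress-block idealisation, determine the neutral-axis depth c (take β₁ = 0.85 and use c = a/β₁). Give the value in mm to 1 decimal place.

c ≈ 156.4 mm

T = A_s f_y = 3990 × 415 = 1655850 N = 1655.85 kN.
Setting C = 0.85 f'_c a b equal to T: a = 1655850/(0.85 × 25.7 × 570) = 132.982 mm.
With β₁ = 0.85, c = a/β₁ = 132.982/0.85 = 156.4 mm.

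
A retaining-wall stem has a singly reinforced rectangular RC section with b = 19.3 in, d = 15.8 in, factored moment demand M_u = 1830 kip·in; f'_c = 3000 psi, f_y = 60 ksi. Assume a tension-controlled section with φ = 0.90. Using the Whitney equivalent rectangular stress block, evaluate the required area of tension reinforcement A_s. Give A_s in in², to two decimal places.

A_s ≈ 2.36 in²

M_n = M_u/φ = 1830/0.90 = 2033.33 kip·in.
From M_n = 0.85 f'_c a b (d − a/2):
a = d − √(d² − 2M_n/(0.85 f'_c b)) = 15.8 − √(15.8² − 2 × 2033.33/(0.85 × 3 × 19.3)) = 2.877 in.
A_s = 0.85 f'_c a b / f_y = 0.85 × 3 × 2.877 × 19.3 / 60 = 2.360 in².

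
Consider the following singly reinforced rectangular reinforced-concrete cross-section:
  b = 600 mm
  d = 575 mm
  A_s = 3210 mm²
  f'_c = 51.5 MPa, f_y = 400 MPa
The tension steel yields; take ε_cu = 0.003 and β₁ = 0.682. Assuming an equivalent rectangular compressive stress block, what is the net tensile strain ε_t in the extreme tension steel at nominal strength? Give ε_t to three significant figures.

a = A_s f_y/(0.85 f'_c b) = 48.89 mm.
β₁ = 0.682, so c = a/β₁ = 48.89/0.682 = 71.69 mm.
From the linear strain diagram with ε_cu = 0.003: ε_t = 0.003 (d − c)/c = 0.003 × (575 − 71.69)/71.69 = 0.0211.
Since ε_t ≥ 0.005, the section is tension-controlled.

ε_t ≈ 0.0211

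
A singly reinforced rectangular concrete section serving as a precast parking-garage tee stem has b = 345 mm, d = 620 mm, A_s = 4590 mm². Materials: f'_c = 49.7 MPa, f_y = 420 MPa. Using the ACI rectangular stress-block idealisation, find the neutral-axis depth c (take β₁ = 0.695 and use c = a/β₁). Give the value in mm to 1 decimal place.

T = A_s f_y = 4590 × 420 = 1927800 N = 1927.8 kN.
Setting C = 0.85 f'_c a b equal to T: a = 1927800/(0.85 × 49.7 × 345) = 132.272 mm.
With β₁ = 0.695, c = a/β₁ = 132.272/0.695 = 190.3 mm.

c ≈ 190.3 mm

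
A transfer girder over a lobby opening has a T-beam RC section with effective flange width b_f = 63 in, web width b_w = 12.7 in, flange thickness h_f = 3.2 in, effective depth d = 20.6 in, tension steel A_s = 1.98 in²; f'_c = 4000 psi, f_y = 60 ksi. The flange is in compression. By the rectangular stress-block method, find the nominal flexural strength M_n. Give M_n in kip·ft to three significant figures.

Tension: T = A_s f_y = 1.98 × 60 = 118.8 kips.
Try a within the flange: a = T/(0.85 f'_c b_f) = 118.8/(0.85 × 4 × 63) = 0.555 in.
Since a = 0.555 ≤ h_f = 3.2 in, the stress block lies entirely in the flange; analyse as a rectangular beam of width b_f.
M_n = T(d − a/2) = 118.8 × (20.6 − 0.2775) = 2414.3 kip·in.
M_n = 2414.3/12 = 201.19 kip·ft.

M_n ≈ 201 kip·ft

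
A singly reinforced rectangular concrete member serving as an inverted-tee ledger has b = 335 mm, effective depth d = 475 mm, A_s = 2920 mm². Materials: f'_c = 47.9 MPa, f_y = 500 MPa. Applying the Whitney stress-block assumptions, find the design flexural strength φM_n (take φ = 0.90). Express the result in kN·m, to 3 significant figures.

T = A_s f_y = 2920 × 500 = 1460000 N = 1460 kN.
From C = T: a = T/(0.85 f'_c b) = 1460000/(0.85 × 47.9 × 335) = 107.04 mm.
M_n = T(d − a/2) = 1460 kN × (475 − 53.52) mm = 615.36 kN·m.
φM_n = 0.90 × 615.36 = 553.82 kN·m.

φM_n ≈ 554 kN·m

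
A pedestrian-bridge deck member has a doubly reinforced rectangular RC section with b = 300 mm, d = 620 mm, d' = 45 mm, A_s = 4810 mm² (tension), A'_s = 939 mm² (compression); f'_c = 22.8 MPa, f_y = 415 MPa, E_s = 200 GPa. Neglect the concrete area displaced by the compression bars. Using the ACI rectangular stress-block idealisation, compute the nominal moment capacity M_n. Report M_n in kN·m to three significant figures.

M_n ≈ 998 kN·m

Assume both tension and compression steel yield.
Net tension couple steel: A_s − A'_s = 3871 mm².
a = (A_s − A'_s) f_y / (0.85 f'_c b) = 1606465/(0.85 × 22.8 × 300) = 276.31 mm.
c = a/β₁ = 276.31/0.85 = 325.07 mm; ε'_s = 0.003(c − d')/c = 0.0026 ≥ f_y/E_s = 0.0021, so compression steel does yield.
M_n = (A_s − A'_s) f_y (d − a/2) + A'_s f_y (d − d') = [1606465 × (620 − 138.155) + 389685 × (620 − 45)] × 10⁻⁶ = 774.07 + 224.07 = 998.14 kN·m.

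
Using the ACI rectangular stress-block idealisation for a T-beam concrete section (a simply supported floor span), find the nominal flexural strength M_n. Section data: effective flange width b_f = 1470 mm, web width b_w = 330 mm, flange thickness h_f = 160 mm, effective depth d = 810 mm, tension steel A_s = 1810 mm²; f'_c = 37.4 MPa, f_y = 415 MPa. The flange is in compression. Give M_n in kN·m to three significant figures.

Tension: T = A_s f_y = 1810 × 415 = 751150 N.
Try a within the flange: a = T/(0.85 f'_c b_f) = 751150/(0.85 × 37.4 × 1470) = 16.07 mm.
Since a = 16.07 ≤ h_f = 160 mm, the stress block lies entirely in the flange; analyse as a rectangular beam of width b_f.
M_n = T(d − a/2) = 751150 × (810 − 8.035) = 602.40 × 10⁶ N·mm.
M_n = 602.40 kN·m.

M_n ≈ 602 kN·m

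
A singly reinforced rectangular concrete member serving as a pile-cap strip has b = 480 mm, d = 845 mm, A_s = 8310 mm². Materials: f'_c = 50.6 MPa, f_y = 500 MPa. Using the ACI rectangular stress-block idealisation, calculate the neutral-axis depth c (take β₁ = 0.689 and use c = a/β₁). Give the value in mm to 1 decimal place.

T = A_s f_y = 8310 × 500 = 4155000 N = 4155 kN.
Setting C = 0.85 f'_c a b equal to T: a = 4155000/(0.85 × 50.6 × 480) = 201.261 mm.
With β₁ = 0.689, c = a/β₁ = 201.261/0.689 = 292.1 mm.

c ≈ 292.1 mm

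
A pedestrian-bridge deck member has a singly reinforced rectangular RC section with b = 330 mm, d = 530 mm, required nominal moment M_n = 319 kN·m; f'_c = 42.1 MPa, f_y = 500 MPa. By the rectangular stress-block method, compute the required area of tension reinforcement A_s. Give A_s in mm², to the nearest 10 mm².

With M_n = 0.85 f'_c a b (d − a/2), solve the quadratic for a:
a = d − √(d² − 2M_n/(0.85 f'_c b)) = 530 − √(530² − 2 × 319×10⁶/(0.85 × 42.1 × 330)) = 53.69 mm.
A_s = 0.85 f'_c a b / f_y = 0.85 × 42.1 × 53.69 × 330 / 500 = 1268.1 mm².

A_s ≈ 1270 mm²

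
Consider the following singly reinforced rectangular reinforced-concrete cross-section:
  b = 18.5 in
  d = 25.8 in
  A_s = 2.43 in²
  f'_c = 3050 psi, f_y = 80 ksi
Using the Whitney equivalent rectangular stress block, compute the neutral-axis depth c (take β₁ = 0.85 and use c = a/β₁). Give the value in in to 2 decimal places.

T = A_s f_y = 2.43 × 80 = 194.4 kips.
a = T/(0.85 f'_c b) = 194.4/(0.85 × 3.05 × 18.5) = 4.0533 in.
With β₁ = 0.85, c = a/β₁ = 4.0533/0.85 = 4.77 in.

c ≈ 4.77 in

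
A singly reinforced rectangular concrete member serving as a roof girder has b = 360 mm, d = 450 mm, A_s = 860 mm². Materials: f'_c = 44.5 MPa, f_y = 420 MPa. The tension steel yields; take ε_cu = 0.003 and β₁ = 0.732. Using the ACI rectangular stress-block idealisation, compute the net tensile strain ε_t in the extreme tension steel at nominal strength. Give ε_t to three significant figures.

ε_t ≈ 0.0343

a = A_s f_y/(0.85 f'_c b) = 26.53 mm.
β₁ = 0.732, so c = a/β₁ = 26.53/0.732 = 36.24 mm.
From the linear strain diagram with ε_cu = 0.003: ε_t = 0.003 (d − c)/c = 0.003 × (450 − 36.24)/36.24 = 0.0343.
Since ε_t ≥ 0.005, the section is tension-controlled.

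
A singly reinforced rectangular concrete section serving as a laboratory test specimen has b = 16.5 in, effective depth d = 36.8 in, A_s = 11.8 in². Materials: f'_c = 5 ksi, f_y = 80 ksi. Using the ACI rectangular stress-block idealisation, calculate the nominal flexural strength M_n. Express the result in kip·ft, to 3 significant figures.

T = A_s f_y = 11.8 × 80 = 944 kips.
a = T/(0.85 f'_c b) = 944/(0.85 × 5 × 16.5) = 13.462 in.
M_n = T(d − a/2) = 944 × (36.8 − 6.731) = 28385.1 kip·in = 28385.1/12 = 2365.43 kip·ft.

M_n ≈ 2370 kip·ft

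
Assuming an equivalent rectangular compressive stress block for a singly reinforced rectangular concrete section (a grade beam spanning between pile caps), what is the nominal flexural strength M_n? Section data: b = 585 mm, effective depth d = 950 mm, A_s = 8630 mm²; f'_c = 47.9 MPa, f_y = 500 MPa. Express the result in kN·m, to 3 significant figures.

T = A_s f_y = 8630 × 500 = 4315000 N = 4315 kN.
From C = T: a = T/(0.85 f'_c b) = 4315000/(0.85 × 47.9 × 585) = 181.16 mm.
M_n = T(d − a/2) = 4315 kN × (950 − 90.58) mm = 3708.40 kN·m.

M_n ≈ 3710 kN·m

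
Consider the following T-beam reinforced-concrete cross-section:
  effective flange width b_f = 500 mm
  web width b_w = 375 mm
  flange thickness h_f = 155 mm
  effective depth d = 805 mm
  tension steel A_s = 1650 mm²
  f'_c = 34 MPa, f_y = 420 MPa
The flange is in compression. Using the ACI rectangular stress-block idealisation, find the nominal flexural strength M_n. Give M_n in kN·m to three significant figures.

M_n ≈ 541 kN·m

Tension: T = A_s f_y = 1650 × 420 = 693000 N.
Try a within the flange: a = T/(0.85 f'_c b_f) = 693000/(0.85 × 34 × 500) = 47.96 mm.
Since a = 47.96 ≤ h_f = 155 mm, the stress block lies entirely in the flange; analyse as a rectangular beam of width b_f.
M_n = T(d − a/2) = 693000 × (805 − 23.98) = 541.25 × 10⁶ N·mm.
M_n = 541.25 kN·m.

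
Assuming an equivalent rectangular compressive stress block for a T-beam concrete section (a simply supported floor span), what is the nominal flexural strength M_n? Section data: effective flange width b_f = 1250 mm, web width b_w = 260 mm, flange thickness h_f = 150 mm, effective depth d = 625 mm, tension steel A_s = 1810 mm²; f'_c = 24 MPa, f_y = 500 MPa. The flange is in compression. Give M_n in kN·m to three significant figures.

Tension: T = A_s f_y = 1810 × 500 = 905000 N.
Try a within the flange: a = T/(0.85 f'_c b_f) = 905000/(0.85 × 24 × 1250) = 35.49 mm.
Since a = 35.49 ≤ h_f = 150 mm, the stress block lies entirely in the flange; analyse as a rectangular beam of width b_f.
M_n = T(d − a/2) = 905000 × (625 − 17.745) = 549.57 × 10⁶ N·mm.
M_n = 549.57 kN·m.

M_n ≈ 550 kN·m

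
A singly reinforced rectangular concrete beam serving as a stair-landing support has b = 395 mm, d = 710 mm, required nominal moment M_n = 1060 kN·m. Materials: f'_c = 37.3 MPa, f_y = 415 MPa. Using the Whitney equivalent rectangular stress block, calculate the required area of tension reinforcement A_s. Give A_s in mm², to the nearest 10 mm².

A_s ≈ 3960 mm²

With M_n = 0.85 f'_c a b (d − a/2), solve the quadratic for a:
a = d − √(d² − 2M_n/(0.85 f'_c b)) = 710 − √(710² − 2 × 1060×10⁶/(0.85 × 37.3 × 395)) = 131.37 mm.
A_s = 0.85 f'_c a b / f_y = 0.85 × 37.3 × 131.37 × 395 / 415 = 3964.4 mm².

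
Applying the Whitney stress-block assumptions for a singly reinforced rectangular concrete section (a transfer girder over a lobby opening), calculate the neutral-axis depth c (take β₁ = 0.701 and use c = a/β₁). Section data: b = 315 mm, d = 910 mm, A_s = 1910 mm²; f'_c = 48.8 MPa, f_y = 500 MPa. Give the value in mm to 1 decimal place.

T = A_s f_y = 1910 × 500 = 955000 N = 955 kN.
Setting C = 0.85 f'_c a b equal to T: a = 955000/(0.85 × 48.8 × 315) = 73.089 mm.
With β₁ = 0.701, c = a/β₁ = 73.089/0.701 = 104.3 mm.

c ≈ 104.3 mm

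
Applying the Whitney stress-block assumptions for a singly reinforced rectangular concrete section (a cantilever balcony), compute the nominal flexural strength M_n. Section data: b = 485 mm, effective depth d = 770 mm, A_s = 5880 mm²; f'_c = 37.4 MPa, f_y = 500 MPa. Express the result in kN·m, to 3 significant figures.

T = A_s f_y = 5880 × 500 = 2940000 N = 2940 kN.
From C = T: a = T/(0.85 f'_c b) = 2940000/(0.85 × 37.4 × 485) = 190.68 mm.
M_n = T(d − a/2) = 2940 kN × (770 − 95.34) mm = 1983.50 kN·m.

M_n ≈ 1980 kN·m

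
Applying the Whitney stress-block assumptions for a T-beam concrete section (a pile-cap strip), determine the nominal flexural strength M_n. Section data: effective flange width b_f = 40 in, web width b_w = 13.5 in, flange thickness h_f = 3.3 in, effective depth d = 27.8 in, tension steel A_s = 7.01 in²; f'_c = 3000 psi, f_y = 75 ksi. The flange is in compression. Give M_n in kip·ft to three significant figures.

Tension: T = A_s f_y = 7.01 × 75 = 525.75 kips.
Try a within the flange: a = T/(0.85 f'_c b_f) = 525.75/(0.85 × 3 × 40) = 5.154 in.
a = 5.154 > h_f = 3.3 in: the block extends into the web. Split into flange-overhang and web parts.
C_f = 0.85 f'_c (b_f − b_w) h_f = 0.85 × 3 × (40 − 13.5) × 3.3 = 223.0 kips.
Remaining web compression depth: a_w = (T − C_f)/(0.85 f'_c b_w) = (525.75 − 223.0)/(0.85 × 3 × 13.5) = 8.794 in.
M_n = C_f(d − h_f/2) + (T − C_f)(d − a_w/2) = 223.0 × (27.8 − 1.65) + 302.75 × (27.8 − 4.397) = 5831.5 + 7085.3 = 12916.8 kip·in.
M_n = 12916.8/12 = 1076.40 kip·ft.

M_n ≈ 1080 kip·ft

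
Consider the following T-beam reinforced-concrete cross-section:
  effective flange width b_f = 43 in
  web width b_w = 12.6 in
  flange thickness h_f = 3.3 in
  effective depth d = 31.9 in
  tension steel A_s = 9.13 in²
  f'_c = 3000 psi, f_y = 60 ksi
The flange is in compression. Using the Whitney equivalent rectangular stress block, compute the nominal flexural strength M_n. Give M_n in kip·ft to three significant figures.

M_n ≈ 1310 kip·ft

Tension: T = A_s f_y = 9.13 × 60 = 547.8 kips.
Try a within the flange: a = T/(0.85 f'_c b_f) = 547.8/(0.85 × 3 × 43) = 4.996 in.
a = 4.996 > h_f = 3.3 in: the block extends into the web. Split into flange-overhang and web parts.
C_f = 0.85 f'_c (b_f − b_w) h_f = 0.85 × 3 × (43 − 12.6) × 3.3 = 255.8 kips.
Remaining web compression depth: a_w = (T − C_f)/(0.85 f'_c b_w) = (547.8 − 255.8)/(0.85 × 3 × 12.6) = 9.088 in.
M_n = C_f(d − h_f/2) + (T − C_f)(d − a_w/2) = 255.8 × (31.9 − 1.65) + 292 × (31.9 − 4.544) = 7738.0 + 7988.0 = 15726.0 kip·in.
M_n = 15726.0/12 = 1310.50 kip·ft.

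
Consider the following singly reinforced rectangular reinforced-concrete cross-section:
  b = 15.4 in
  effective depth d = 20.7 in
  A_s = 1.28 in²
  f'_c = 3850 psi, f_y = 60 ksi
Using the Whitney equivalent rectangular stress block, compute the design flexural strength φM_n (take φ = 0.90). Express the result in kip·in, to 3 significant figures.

φM_n ≈ 1380 kip·in

T = A_s f_y = 1.28 × 60 = 76.8 kips.
a = T/(0.85 f'_c b) = 76.8/(0.85 × 3.85 × 15.4) = 1.524 in.
M_n = T(d − a/2) = 76.8 × (20.7 − 0.762) = 1531.2 kip·in.
φM_n = 0.90 × 1531.2 = 1378.1 kip·in.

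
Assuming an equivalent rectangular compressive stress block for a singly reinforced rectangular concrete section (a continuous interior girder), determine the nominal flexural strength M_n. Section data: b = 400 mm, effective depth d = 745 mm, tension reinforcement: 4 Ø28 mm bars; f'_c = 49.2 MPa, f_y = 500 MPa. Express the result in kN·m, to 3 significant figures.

A_s = 4 × 616 = 2464 mm².
T = A_s f_y = 2464 × 500 = 1232000 N = 1232 kN.
From C = T: a = T/(0.85 f'_c b) = 1232000/(0.85 × 49.2 × 400) = 73.65 mm.
M_n = T(d − a/2) = 1232 kN × (745 − 36.825) mm = 872.47 kN·m.

M_n ≈ 872 kN·m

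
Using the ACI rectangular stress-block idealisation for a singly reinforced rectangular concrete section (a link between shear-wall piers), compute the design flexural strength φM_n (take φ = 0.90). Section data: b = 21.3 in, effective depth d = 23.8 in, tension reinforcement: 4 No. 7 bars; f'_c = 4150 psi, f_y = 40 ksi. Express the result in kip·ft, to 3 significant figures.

φM_n ≈ 167 kip·ft

A_s = 4 × 0.6 = 2.4 in².
T = A_s f_y = 2.4 × 40 = 96 kips.
a = T/(0.85 f'_c b) = 96/(0.85 × 4.15 × 21.3) = 1.278 in.
M_n = T(d − a/2) = 96 × (23.8 − 0.639) = 2223.5 kip·in = 2223.5/12 = 185.29 kip·ft.
φM_n = 0.90 × 185.29 = 166.76 kip·ft.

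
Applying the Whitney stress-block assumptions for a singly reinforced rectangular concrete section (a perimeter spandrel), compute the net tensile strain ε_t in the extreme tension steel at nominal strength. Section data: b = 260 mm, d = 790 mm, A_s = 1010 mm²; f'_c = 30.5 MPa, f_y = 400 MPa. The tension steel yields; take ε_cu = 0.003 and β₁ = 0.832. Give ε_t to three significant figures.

ε_t ≈ 0.0299

a = A_s f_y/(0.85 f'_c b) = 59.94 mm.
β₁ = 0.832, so c = a/β₁ = 59.94/0.832 = 72.04 mm.
From the linear strain diagram with ε_cu = 0.003: ε_t = 0.003 (d − c)/c = 0.003 × (790 − 72.04)/72.04 = 0.0299.
Since ε_t ≥ 0.005, the section is tension-controlled.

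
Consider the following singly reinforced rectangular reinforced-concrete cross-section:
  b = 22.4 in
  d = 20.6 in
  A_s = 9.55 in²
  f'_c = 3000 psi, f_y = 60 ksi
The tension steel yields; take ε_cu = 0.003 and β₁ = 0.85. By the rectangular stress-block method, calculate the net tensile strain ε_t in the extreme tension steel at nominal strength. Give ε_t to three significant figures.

a = A_s f_y/(0.85 f'_c b) = 10.032 in.
β₁ = 0.85, so c = a/β₁ = 10.032/0.85 = 11.802 in.
From the linear strain diagram with ε_cu = 0.003: ε_t = 0.003 (d − c)/c = 0.003 × (20.6 − 11.802)/11.802 = 0.00224.
ε_t < 0.004 — the section is over-reinforced for flexure under ACI limits.

ε_t ≈ 0.00224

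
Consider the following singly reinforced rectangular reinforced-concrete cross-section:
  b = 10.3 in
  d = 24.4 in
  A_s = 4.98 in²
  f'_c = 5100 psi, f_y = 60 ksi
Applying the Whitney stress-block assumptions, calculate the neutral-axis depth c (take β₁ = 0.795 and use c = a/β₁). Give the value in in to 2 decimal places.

c ≈ 8.42 in

T = A_s f_y = 4.98 × 60 = 298.8 kips.
a = T/(0.85 f'_c b) = 298.8/(0.85 × 5.1 × 10.3) = 6.6920 in.
With β₁ = 0.795, c = a/β₁ = 6.6920/0.795 = 8.42 in.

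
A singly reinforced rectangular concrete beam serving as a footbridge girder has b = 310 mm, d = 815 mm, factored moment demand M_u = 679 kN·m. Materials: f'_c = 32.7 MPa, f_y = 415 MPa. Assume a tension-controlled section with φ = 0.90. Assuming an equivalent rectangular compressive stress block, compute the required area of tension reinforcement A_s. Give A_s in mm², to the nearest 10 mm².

M_n = M_u/φ = 679/0.90 = 754.444 kN·m.
With M_n = 0.85 f'_c a b (d − a/2), solve the quadratic for a:
a = d − √(d² − 2M_n/(0.85 f'_c b)) = 815 − √(815² − 2 × 754.444×10⁶/(0.85 × 32.7 × 310)) = 115.64 mm.
A_s = 0.85 f'_c a b / f_y = 0.85 × 32.7 × 115.64 × 310 / 415 = 2401.0 mm².

A_s ≈ 2400 mm²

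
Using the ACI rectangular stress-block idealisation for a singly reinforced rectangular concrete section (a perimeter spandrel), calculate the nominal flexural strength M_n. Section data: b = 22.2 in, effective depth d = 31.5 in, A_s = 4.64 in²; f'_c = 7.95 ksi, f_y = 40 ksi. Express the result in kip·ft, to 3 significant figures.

T = A_s f_y = 4.64 × 40 = 185.6 kips.
a = T/(0.85 f'_c b) = 185.6/(0.85 × 7.95 × 22.2) = 1.237 in.
M_n = T(d − a/2) = 185.6 × (31.5 − 0.6185) = 5731.6 kip·in = 5731.6/12 = 477.63 kip·ft.

M_n ≈ 478 kip·ft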